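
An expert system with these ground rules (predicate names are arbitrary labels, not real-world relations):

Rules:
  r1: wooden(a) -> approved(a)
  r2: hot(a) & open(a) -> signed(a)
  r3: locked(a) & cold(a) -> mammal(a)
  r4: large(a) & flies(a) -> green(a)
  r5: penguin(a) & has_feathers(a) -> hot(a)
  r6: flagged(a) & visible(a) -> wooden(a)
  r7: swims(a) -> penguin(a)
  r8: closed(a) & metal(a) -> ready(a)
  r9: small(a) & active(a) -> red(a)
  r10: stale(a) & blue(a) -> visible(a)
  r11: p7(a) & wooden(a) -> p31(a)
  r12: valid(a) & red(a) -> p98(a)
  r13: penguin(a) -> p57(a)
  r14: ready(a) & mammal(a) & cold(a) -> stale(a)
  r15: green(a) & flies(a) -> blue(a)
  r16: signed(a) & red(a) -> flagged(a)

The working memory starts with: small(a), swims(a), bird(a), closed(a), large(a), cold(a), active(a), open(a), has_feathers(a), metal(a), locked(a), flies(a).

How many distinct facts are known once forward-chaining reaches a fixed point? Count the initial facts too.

26

Round 1 — r3, r4, r7, r8, r9, derive mammal(a), green(a), penguin(a), ready(a), red(a).
Round 2 — r5, r13, r14, r15, derive hot(a), p57(a), stale(a), blue(a).
Round 3 — r2, r10, derive signed(a), visible(a).
Round 4 — r16, derive flagged(a).
Round 5 — r6, derive wooden(a).
Round 6 — r1, derive approved(a).
Closure: {active(a), approved(a), bird(a), blue(a), closed(a), cold(a), flagged(a), flies(a), green(a), has_feathers(a), hot(a), large(a), locked(a), mammal(a), metal(a), open(a), p57(a), penguin(a), ready(a), red(a), signed(a), small(a), stale(a), swims(a), visible(a), wooden(a)} — 26 facts.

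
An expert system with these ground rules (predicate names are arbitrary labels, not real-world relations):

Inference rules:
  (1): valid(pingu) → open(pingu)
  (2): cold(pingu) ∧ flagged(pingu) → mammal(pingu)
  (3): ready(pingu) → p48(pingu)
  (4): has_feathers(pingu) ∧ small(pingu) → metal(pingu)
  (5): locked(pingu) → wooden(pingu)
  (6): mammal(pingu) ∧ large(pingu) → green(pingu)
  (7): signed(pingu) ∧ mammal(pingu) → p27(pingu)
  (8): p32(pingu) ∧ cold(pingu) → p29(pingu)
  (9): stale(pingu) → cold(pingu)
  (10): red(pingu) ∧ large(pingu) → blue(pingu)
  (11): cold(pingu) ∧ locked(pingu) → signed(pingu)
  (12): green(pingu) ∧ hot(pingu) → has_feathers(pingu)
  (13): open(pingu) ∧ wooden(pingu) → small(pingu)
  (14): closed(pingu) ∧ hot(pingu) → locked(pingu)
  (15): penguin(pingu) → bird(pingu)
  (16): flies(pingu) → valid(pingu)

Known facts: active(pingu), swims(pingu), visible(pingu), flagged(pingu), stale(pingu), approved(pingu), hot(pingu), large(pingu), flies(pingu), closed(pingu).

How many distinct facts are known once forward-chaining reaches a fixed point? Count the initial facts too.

Round 1 fires (9), (14), (16), giving cold(pingu), locked(pingu), valid(pingu).
Round 2 fires (1), (2), (5), (11), giving open(pingu), mammal(pingu), wooden(pingu), signed(pingu).
Round 3 fires (6), (7), (13), giving green(pingu), p27(pingu), small(pingu).
Round 4 fires (12), giving has_feathers(pingu).
Round 5 fires (4), giving metal(pingu).
Closure: {active(pingu), approved(pingu), closed(pingu), cold(pingu), flagged(pingu), flies(pingu), green(pingu), has_feathers(pingu), hot(pingu), large(pingu), locked(pingu), mammal(pingu), metal(pingu), open(pingu), p27(pingu), signed(pingu), small(pingu), stale(pingu), swims(pingu), valid(pingu), visible(pingu), wooden(pingu)} — 22 facts.

22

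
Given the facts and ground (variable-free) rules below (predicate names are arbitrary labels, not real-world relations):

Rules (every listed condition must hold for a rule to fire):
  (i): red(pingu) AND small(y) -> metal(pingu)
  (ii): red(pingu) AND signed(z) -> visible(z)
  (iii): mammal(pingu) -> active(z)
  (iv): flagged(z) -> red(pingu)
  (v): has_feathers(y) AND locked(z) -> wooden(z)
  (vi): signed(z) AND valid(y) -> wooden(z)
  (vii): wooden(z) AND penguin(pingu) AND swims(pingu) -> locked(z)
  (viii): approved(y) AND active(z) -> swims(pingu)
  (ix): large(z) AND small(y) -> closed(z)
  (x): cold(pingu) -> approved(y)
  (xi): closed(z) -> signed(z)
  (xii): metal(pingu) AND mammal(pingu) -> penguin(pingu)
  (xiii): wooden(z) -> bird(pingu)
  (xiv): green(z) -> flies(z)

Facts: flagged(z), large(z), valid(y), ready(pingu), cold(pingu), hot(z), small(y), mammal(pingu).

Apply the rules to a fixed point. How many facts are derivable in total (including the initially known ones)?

[1] (iii) [mammal(pingu) -> active(z)]; (iv) [flagged(z) -> red(pingu)]; (ix) [large(z) AND small(y) -> closed(z)]; (x) [cold(pingu) -> approved(y)]. ⇒ new: active(z), red(pingu), closed(z), approved(y).
[2] (i) [red(pingu) AND small(y) -> metal(pingu)]; (viii) [approved(y) AND active(z) -> swims(pingu)]; (xi) [closed(z) -> signed(z)]. ⇒ new: metal(pingu), swims(pingu), signed(z).
[3] (ii) [red(pingu) AND signed(z) -> visible(z)]; (vi) [signed(z) AND valid(y) -> wooden(z)]; (xii) [metal(pingu) AND mammal(pingu) -> penguin(pingu)]. ⇒ new: visible(z), wooden(z), penguin(pingu).
[4] (vii) [wooden(z) AND penguin(pingu) AND swims(pingu) -> locked(z)]; (xiii) [wooden(z) -> bird(pingu)]. ⇒ new: locked(z), bird(pingu).
Closure: {active(z), approved(y), bird(pingu), closed(z), cold(pingu), flagged(z), hot(z), large(z), locked(z), mammal(pingu), metal(pingu), penguin(pingu), ready(pingu), red(pingu), signed(z), small(y), swims(pingu), valid(y), visible(z), wooden(z)} — 20 facts.

20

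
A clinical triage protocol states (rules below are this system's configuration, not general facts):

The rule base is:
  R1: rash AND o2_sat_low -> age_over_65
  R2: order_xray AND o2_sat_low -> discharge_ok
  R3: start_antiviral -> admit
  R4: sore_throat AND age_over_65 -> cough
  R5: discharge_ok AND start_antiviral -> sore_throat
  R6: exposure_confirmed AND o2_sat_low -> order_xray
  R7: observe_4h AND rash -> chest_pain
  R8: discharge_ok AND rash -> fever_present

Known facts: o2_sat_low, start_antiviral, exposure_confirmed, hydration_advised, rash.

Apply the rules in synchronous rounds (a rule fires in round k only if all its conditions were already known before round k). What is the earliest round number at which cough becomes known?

4

Round 1 — R1, R3, R6, derive age_over_65, admit, order_xray.
Round 2 — R2, derive discharge_ok.
Round 3 — R5, R8, derive sore_throat, fever_present.
Round 4 — R4, derive cough.
cough first appears in round 4.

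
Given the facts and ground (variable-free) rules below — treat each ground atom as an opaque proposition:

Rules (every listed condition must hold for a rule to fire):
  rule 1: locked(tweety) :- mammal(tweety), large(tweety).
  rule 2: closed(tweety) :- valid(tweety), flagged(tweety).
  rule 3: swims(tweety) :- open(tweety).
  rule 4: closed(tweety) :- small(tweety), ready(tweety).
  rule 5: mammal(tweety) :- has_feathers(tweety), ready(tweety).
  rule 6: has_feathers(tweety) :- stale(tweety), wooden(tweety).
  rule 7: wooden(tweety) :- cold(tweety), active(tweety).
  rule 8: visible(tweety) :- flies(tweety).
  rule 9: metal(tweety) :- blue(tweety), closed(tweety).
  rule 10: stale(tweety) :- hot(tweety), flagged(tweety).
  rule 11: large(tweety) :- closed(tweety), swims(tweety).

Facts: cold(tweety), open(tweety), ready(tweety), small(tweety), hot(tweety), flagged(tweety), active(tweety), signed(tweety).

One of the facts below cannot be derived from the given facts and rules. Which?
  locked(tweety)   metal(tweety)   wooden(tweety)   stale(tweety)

metal(tweety)

Round 1: rule 3 [swims(tweety) :- open(tweety).]; rule 4 [closed(tweety) :- small(tweety), ready(tweety).]; rule 7 [wooden(tweety) :- cold(tweety), active(tweety).]; rule 10 [stale(tweety) :- hot(tweety), flagged(tweety).]. Adds swims(tweety), closed(tweety), wooden(tweety), stale(tweety).
Round 2: rule 6 [has_feathers(tweety) :- stale(tweety), wooden(tweety).]; rule 11 [large(tweety) :- closed(tweety), swims(tweety).]. Adds has_feathers(tweety), large(tweety).
Round 3: rule 5 [mammal(tweety) :- has_feathers(tweety), ready(tweety).]. Adds mammal(tweety).
Round 4: rule 1 [locked(tweety) :- mammal(tweety), large(tweety).]. Adds locked(tweety).
Derived: wooden(tweety) (round 1), stale(tweety) (round 1), locked(tweety) (round 4). metal(tweety) never appears in any round.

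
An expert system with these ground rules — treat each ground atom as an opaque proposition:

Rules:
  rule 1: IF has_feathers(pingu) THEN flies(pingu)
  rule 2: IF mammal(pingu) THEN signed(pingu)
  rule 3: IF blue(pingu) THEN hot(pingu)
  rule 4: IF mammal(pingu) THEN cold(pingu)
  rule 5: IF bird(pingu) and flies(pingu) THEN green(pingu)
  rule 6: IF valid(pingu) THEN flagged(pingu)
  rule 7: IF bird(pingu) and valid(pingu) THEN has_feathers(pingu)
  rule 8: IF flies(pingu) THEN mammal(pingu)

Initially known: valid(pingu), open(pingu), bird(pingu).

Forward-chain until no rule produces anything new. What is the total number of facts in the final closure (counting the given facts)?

Round 1 — rule 6, rule 7, derive flagged(pingu), has_feathers(pingu).
Round 2 — rule 1, derive flies(pingu).
Round 3 — rule 5, rule 8, derive green(pingu), mammal(pingu).
Round 4 — rule 2, rule 4, derive signed(pingu), cold(pingu).
Closure: {bird(pingu), cold(pingu), flagged(pingu), flies(pingu), green(pingu), has_feathers(pingu), mammal(pingu), open(pingu), signed(pingu), valid(pingu)} — 10 facts.

10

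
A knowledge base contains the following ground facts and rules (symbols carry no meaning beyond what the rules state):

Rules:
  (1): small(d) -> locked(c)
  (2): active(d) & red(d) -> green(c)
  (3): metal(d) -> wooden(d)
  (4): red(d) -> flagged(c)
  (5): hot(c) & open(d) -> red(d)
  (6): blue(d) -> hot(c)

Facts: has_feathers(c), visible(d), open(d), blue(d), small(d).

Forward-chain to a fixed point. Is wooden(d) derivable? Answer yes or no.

no

Round 1: (1) [small(d) -> locked(c)]; (6) [blue(d) -> hot(c)]. New: locked(c), hot(c).
Round 2: (5) [hot(c) & open(d) -> red(d)]. New: red(d).
Round 3: (4) [red(d) -> flagged(c)]. New: flagged(c).
Fixed point reached. wooden(d) is concluded only by (3); (3) needs metal(d) (never derived).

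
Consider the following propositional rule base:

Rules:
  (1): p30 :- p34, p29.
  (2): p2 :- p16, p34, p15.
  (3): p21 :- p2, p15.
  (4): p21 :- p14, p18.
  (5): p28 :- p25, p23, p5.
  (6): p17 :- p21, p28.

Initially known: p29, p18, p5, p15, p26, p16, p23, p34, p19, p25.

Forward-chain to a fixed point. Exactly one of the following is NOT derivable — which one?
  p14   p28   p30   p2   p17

[1] (1) [p30 :- p34, p29.]; (2) [p2 :- p16, p34, p15.]; (5) [p28 :- p25, p23, p5.]. ⇒ new: p30, p2, p28.
[2] (3) [p21 :- p2, p15.]. ⇒ new: p21.
[3] (6) [p17 :- p21, p28.]. ⇒ new: p17.
Derived: p17 (round 3), p30 (round 1), p2 (round 1), p28 (round 1). p14 never appears in any round.

p14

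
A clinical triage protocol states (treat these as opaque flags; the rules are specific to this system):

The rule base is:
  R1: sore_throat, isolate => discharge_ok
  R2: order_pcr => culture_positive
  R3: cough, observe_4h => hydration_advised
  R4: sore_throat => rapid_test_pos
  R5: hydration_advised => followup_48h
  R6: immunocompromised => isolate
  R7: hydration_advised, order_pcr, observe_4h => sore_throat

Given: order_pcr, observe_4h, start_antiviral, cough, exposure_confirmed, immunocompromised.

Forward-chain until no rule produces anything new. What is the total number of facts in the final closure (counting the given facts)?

13

Round 1: R2 [order_pcr => culture_positive]; R3 [cough, observe_4h => hydration_advised]; R6 [immunocompromised => isolate]. Adds culture_positive, hydration_advised, isolate.
Round 2: R5 [hydration_advised => followup_48h]; R7 [hydration_advised, order_pcr, observe_4h => sore_throat]. Adds followup_48h, sore_throat.
Round 3: R1 [sore_throat, isolate => discharge_ok]; R4 [sore_throat => rapid_test_pos]. Adds discharge_ok, rapid_test_pos.
Closure: {cough, culture_positive, discharge_ok, exposure_confirmed, followup_48h, hydration_advised, immunocompromised, isolate, observe_4h, order_pcr, rapid_test_pos, sore_throat, start_antiviral} — 13 facts.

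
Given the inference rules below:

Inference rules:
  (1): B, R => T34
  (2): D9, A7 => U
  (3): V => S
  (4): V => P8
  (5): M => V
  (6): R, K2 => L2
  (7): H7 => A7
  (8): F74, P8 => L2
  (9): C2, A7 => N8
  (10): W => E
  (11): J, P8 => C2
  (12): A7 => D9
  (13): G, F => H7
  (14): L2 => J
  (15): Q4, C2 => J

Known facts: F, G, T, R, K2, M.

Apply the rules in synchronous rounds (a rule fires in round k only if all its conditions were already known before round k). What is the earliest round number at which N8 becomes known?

Round 1: (5) [M => V]; (6) [R, K2 => L2]; (13) [G, F => H7]. New: V, L2, H7.
Round 2: (3) [V => S]; (4) [V => P8]; (7) [H7 => A7]; (14) [L2 => J]. New: S, P8, A7, J.
Round 3: (11) [J, P8 => C2]; (12) [A7 => D9]. New: C2, D9.
Round 4: (2) [D9, A7 => U]; (9) [C2, A7 => N8]. New: U, N8.
N8 first appears in round 4.

4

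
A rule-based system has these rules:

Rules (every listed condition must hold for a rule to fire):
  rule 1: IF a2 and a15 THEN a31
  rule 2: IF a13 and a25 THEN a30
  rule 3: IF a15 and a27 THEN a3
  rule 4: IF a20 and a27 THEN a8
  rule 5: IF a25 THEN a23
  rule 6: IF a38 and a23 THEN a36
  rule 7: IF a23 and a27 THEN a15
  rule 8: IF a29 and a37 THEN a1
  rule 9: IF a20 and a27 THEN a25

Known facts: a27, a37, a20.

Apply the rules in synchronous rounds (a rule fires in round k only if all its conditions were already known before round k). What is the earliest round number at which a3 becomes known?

4

Round 1: rule 4 [IF a20 and a27 THEN a8]; rule 9 [IF a20 and a27 THEN a25]. New: a8, a25.
Round 2: rule 5 [IF a25 THEN a23]. New: a23.
Round 3: rule 7 [IF a23 and a27 THEN a15]. New: a15.
Round 4: rule 3 [IF a15 and a27 THEN a3]. New: a3.
a3 first appears in round 4.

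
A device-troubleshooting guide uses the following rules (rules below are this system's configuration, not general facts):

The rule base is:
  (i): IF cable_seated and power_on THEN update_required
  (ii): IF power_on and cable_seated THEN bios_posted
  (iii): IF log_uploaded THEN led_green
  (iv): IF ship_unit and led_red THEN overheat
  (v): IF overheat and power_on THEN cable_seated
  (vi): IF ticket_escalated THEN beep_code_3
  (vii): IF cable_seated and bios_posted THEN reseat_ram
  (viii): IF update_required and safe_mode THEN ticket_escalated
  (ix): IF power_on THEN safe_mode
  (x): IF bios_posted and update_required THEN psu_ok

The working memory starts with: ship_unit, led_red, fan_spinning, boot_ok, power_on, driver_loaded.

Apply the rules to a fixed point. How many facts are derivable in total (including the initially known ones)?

15

[1] (iv) [IF ship_unit and led_red THEN overheat]; (ix) [IF power_on THEN safe_mode]. ⇒ new: overheat, safe_mode.
[2] (v) [IF overheat and power_on THEN cable_seated]. ⇒ new: cable_seated.
[3] (i) [IF cable_seated and power_on THEN update_required]; (ii) [IF power_on and cable_seated THEN bios_posted]. ⇒ new: update_required, bios_posted.
[4] (vii) [IF cable_seated and bios_posted THEN reseat_ram]; (viii) [IF update_required and safe_mode THEN ticket_escalated]; (x) [IF bios_posted and update_required THEN psu_ok]. ⇒ new: reseat_ram, ticket_escalated, psu_ok.
[5] (vi) [IF ticket_escalated THEN beep_code_3]. ⇒ new: beep_code_3.
Closure: {beep_code_3, bios_posted, boot_ok, cable_seated, driver_loaded, fan_spinning, led_red, overheat, power_on, psu_ok, reseat_ram, safe_mode, ship_unit, ticket_escalated, update_required} — 15 facts.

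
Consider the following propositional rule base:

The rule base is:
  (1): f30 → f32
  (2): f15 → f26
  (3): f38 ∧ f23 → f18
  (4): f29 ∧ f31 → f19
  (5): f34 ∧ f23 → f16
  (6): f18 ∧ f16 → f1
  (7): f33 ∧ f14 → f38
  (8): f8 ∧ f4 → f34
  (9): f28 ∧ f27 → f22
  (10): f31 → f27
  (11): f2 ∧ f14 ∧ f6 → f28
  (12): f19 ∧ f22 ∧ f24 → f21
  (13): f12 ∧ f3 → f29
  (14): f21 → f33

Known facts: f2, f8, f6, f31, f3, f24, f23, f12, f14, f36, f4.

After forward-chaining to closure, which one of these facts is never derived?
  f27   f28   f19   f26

Round 1 — (8), (10), (11), (13), derive f34, f27, f28, f29.
Round 2 — (4), (5), (9), derive f19, f16, f22.
Round 3 — (12), derive f21.
Round 4 — (14), derive f33.
Round 5 — (7), derive f38.
Round 6 — (3), derive f18.
Round 7 — (6), derive f1.
Derived: f27 (round 1), f28 (round 1), f19 (round 2). f26 never appears in any round.

f26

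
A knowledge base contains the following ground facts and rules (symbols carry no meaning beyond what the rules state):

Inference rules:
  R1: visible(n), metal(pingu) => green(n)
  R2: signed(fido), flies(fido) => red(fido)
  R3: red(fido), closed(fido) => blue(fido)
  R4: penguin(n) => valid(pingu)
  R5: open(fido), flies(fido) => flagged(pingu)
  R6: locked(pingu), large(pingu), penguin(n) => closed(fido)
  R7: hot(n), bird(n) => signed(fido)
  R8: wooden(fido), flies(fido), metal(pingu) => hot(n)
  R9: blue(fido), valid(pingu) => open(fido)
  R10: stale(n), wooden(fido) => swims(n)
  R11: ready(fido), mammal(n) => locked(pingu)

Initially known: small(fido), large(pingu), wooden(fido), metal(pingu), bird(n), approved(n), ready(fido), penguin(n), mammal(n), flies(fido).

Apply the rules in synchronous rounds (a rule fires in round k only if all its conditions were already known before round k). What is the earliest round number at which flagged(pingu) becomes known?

[1] R4 [penguin(n) => valid(pingu)]; R8 [wooden(fido), flies(fido), metal(pingu) => hot(n)]; R11 [ready(fido), mammal(n) => locked(pingu)]. ⇒ new: valid(pingu), hot(n), locked(pingu).
[2] R6 [locked(pingu), large(pingu), penguin(n) => closed(fido)]; R7 [hot(n), bird(n) => signed(fido)]. ⇒ new: closed(fido), signed(fido).
[3] R2 [signed(fido), flies(fido) => red(fido)]. ⇒ new: red(fido).
[4] R3 [red(fido), closed(fido) => blue(fido)]. ⇒ new: blue(fido).
[5] R9 [blue(fido), valid(pingu) => open(fido)]. ⇒ new: open(fido).
[6] R5 [open(fido), flies(fido) => flagged(pingu)]. ⇒ new: flagged(pingu).
flagged(pingu) first appears in round 6.

6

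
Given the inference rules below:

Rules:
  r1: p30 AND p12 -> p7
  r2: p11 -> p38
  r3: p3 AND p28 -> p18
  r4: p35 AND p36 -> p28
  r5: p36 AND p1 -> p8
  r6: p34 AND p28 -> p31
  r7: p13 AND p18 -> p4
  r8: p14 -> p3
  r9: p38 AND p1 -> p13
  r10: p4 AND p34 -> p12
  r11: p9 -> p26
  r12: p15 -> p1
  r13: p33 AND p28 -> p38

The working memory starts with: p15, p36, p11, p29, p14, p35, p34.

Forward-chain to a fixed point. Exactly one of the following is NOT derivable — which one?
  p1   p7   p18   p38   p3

p7

Round 1: r2 [p11 -> p38]; r4 [p35 AND p36 -> p28]; r8 [p14 -> p3]; r12 [p15 -> p1]. New: p38, p28, p3, p1.
Round 2: r3 [p3 AND p28 -> p18]; r5 [p36 AND p1 -> p8]; r6 [p34 AND p28 -> p31]; r9 [p38 AND p1 -> p13]. New: p18, p8, p31, p13.
Round 3: r7 [p13 AND p18 -> p4]. New: p4.
Round 4: r10 [p4 AND p34 -> p12]. New: p12.
Derived: p38 (round 1), p3 (round 1), p18 (round 2), p1 (round 1). p7 never appears in any round.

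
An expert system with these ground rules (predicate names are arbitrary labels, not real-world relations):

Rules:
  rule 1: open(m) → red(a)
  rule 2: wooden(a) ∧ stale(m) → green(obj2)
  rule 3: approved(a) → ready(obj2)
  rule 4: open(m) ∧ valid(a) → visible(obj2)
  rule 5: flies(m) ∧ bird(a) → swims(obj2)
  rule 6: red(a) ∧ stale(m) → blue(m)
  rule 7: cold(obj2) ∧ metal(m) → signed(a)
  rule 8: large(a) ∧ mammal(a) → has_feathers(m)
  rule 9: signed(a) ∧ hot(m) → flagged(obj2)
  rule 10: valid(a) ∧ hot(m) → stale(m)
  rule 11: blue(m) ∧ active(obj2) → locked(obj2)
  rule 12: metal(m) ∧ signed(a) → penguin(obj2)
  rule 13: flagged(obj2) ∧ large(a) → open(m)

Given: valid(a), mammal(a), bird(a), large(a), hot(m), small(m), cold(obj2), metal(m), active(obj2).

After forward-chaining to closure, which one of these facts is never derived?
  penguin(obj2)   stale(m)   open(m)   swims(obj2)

Round 1: rule 7 [cold(obj2) ∧ metal(m) → signed(a)]; rule 8 [large(a) ∧ mammal(a) → has_feathers(m)]; rule 10 [valid(a) ∧ hot(m) → stale(m)]. Adds signed(a), has_feathers(m), stale(m).
Round 2: rule 9 [signed(a) ∧ hot(m) → flagged(obj2)]; rule 12 [metal(m) ∧ signed(a) → penguin(obj2)]. Adds flagged(obj2), penguin(obj2).
Round 3: rule 13 [flagged(obj2) ∧ large(a) → open(m)]. Adds open(m).
Round 4: rule 1 [open(m) → red(a)]; rule 4 [open(m) ∧ valid(a) → visible(obj2)]. Adds red(a), visible(obj2).
Round 5: rule 6 [red(a) ∧ stale(m) → blue(m)]. Adds blue(m).
Round 6: rule 11 [blue(m) ∧ active(obj2) → locked(obj2)]. Adds locked(obj2).
Derived: penguin(obj2) (round 2), stale(m) (round 1), open(m) (round 3). swims(obj2) never appears in any round.

swims(obj2)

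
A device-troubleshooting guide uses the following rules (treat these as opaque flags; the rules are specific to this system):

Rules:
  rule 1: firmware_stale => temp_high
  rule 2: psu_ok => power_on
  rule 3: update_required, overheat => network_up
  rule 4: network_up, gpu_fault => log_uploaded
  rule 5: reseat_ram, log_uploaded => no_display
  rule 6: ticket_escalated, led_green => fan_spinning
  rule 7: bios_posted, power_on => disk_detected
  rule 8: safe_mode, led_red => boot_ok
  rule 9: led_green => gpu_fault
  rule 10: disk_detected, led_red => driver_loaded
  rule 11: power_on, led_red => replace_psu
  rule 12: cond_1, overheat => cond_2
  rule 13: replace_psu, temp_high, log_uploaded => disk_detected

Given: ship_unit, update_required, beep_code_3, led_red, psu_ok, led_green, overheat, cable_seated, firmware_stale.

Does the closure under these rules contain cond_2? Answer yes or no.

no

Round 1 fires rule 1, rule 2, rule 3, rule 9, giving temp_high, power_on, network_up, gpu_fault.
Round 2 fires rule 4, rule 11, giving log_uploaded, replace_psu.
Round 3 fires rule 13, giving disk_detected.
Round 4 fires rule 10, giving driver_loaded.
Fixed point reached. cond_2 is concluded only by rule 12; rule 12 needs cond_1 (never derived).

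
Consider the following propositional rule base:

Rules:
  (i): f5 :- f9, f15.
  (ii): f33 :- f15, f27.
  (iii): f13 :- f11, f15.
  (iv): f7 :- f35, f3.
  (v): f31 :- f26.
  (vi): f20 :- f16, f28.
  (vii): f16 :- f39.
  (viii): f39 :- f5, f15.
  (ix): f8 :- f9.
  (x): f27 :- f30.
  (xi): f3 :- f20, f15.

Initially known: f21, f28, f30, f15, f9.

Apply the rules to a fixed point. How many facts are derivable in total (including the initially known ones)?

13

[1] (i) [f5 :- f9, f15.]; (ix) [f8 :- f9.]; (x) [f27 :- f30.]. ⇒ new: f5, f8, f27.
[2] (ii) [f33 :- f15, f27.]; (viii) [f39 :- f5, f15.]. ⇒ new: f33, f39.
[3] (vii) [f16 :- f39.]. ⇒ new: f16.
[4] (vi) [f20 :- f16, f28.]. ⇒ new: f20.
[5] (xi) [f3 :- f20, f15.]. ⇒ new: f3.
Closure: {f15, f16, f20, f21, f27, f28, f3, f30, f33, f39, f5, f8, f9} — 13 facts.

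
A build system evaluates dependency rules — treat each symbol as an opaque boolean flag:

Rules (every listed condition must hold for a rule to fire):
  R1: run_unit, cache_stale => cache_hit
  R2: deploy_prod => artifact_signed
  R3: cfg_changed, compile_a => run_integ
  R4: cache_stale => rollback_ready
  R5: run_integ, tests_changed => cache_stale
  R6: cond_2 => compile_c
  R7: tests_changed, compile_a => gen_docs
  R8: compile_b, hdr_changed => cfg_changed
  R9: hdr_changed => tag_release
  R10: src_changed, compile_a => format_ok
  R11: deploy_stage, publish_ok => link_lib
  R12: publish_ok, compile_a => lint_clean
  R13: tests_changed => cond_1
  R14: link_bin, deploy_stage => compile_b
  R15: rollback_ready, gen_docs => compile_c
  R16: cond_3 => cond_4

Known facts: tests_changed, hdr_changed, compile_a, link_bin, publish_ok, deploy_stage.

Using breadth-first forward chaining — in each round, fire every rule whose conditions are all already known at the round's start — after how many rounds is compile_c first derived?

Round 1: R7 [tests_changed, compile_a => gen_docs]; R9 [hdr_changed => tag_release]; R11 [deploy_stage, publish_ok => link_lib]; R12 [publish_ok, compile_a => lint_clean]; R13 [tests_changed => cond_1]; R14 [link_bin, deploy_stage => compile_b]. Adds gen_docs, tag_release, link_lib, lint_clean, cond_1, compile_b.
Round 2: R8 [compile_b, hdr_changed => cfg_changed]. Adds cfg_changed.
Round 3: R3 [cfg_changed, compile_a => run_integ]. Adds run_integ.
Round 4: R5 [run_integ, tests_changed => cache_stale]. Adds cache_stale.
Round 5: R4 [cache_stale => rollback_ready]. Adds rollback_ready.
Round 6: R15 [rollback_ready, gen_docs => compile_c]. Adds compile_c.
compile_c first appears in round 6.

6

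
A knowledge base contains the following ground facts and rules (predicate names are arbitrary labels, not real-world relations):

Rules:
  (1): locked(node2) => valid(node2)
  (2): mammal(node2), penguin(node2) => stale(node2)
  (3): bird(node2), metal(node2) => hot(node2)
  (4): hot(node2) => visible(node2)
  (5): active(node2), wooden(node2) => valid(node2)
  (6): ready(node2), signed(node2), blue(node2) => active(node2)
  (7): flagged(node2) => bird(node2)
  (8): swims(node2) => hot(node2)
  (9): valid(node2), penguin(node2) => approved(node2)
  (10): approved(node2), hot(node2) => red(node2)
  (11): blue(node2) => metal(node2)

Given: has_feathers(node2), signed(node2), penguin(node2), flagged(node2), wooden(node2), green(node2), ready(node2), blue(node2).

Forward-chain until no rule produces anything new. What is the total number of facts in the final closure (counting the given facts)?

[1] (6) [ready(node2), signed(node2), blue(node2) => active(node2)]; (7) [flagged(node2) => bird(node2)]; (11) [blue(node2) => metal(node2)]. ⇒ new: active(node2), bird(node2), metal(node2).
[2] (3) [bird(node2), metal(node2) => hot(node2)]; (5) [active(node2), wooden(node2) => valid(node2)]. ⇒ new: hot(node2), valid(node2).
[3] (4) [hot(node2) => visible(node2)]; (9) [valid(node2), penguin(node2) => approved(node2)]. ⇒ new: visible(node2), approved(node2).
[4] (10) [approved(node2), hot(node2) => red(node2)]. ⇒ new: red(node2).
Closure: {active(node2), approved(node2), bird(node2), blue(node2), flagged(node2), green(node2), has_feathers(node2), hot(node2), metal(node2), penguin(node2), ready(node2), red(node2), signed(node2), valid(node2), visible(node2), wooden(node2)} — 16 facts.

16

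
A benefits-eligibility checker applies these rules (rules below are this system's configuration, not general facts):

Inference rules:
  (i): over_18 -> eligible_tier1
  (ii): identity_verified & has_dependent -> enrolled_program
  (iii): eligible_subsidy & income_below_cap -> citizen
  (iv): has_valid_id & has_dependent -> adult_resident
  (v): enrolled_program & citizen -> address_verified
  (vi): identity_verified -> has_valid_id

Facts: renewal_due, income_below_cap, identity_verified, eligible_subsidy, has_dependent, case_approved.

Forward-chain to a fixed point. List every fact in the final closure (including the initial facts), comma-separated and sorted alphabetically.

Round 1 fires (ii), (iii), (vi), giving enrolled_program, citizen, has_valid_id.
Round 2 fires (iv), (v), giving adult_resident, address_verified.

address_verified, adult_resident, case_approved, citizen, eligible_subsidy, enrolled_program, has_dependent, has_valid_id, identity_verified, income_below_cap, renewal_due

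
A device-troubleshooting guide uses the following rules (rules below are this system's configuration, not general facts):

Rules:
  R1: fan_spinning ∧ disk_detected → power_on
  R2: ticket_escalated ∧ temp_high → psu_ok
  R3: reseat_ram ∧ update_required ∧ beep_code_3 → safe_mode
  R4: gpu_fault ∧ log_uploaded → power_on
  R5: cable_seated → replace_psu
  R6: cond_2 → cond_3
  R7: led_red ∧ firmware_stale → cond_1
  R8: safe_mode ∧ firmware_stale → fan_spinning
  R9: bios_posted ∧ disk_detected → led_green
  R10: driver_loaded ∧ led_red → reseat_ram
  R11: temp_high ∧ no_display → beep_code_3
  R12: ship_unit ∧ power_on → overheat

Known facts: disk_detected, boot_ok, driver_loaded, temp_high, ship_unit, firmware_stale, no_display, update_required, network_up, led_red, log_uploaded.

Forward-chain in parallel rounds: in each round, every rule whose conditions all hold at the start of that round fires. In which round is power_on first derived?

Round 1: R7 [led_red ∧ firmware_stale → cond_1]; R10 [driver_loaded ∧ led_red → reseat_ram]; R11 [temp_high ∧ no_display → beep_code_3]. New: cond_1, reseat_ram, beep_code_3.
Round 2: R3 [reseat_ram ∧ update_required ∧ beep_code_3 → safe_mode]. New: safe_mode.
Round 3: R8 [safe_mode ∧ firmware_stale → fan_spinning]. New: fan_spinning.
Round 4: R1 [fan_spinning ∧ disk_detected → power_on]. New: power_on.
power_on first appears in round 4.

4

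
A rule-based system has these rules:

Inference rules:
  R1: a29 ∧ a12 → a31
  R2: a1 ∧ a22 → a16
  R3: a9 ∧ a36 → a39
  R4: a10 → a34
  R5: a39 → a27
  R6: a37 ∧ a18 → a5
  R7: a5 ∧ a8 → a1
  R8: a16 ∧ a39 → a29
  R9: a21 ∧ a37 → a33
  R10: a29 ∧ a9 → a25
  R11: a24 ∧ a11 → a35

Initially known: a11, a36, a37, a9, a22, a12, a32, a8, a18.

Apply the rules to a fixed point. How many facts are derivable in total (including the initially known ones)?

Round 1: R3 [a9 ∧ a36 → a39]; R6 [a37 ∧ a18 → a5]. New: a39, a5.
Round 2: R5 [a39 → a27]; R7 [a5 ∧ a8 → a1]. New: a27, a1.
Round 3: R2 [a1 ∧ a22 → a16]. New: a16.
Round 4: R8 [a16 ∧ a39 → a29]. New: a29.
Round 5: R1 [a29 ∧ a12 → a31]; R10 [a29 ∧ a9 → a25]. New: a31, a25.
Closure: {a1, a11, a12, a16, a18, a22, a25, a27, a29, a31, a32, a36, a37, a39, a5, a8, a9} — 17 facts.

17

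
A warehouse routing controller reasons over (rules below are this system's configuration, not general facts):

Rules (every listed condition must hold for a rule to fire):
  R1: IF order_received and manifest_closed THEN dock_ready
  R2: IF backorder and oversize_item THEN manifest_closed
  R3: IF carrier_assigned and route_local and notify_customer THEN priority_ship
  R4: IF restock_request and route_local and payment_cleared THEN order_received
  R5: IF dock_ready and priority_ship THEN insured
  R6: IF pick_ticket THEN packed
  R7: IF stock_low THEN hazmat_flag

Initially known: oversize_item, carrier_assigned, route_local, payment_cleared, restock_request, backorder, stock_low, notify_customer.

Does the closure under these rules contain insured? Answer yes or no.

Round 1 fires R2, R3, R4, R7, giving manifest_closed, priority_ship, order_received, hazmat_flag.
Round 2 fires R1, giving dock_ready.
Round 3 fires R5, giving insured.
insured appears in round 3, so it is derivable.

yes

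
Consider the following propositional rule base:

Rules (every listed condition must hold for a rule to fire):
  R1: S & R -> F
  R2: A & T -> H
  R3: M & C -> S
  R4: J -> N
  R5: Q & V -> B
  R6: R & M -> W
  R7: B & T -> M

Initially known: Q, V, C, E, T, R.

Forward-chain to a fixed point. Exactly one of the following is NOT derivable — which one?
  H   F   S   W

H

Round 1: R5 [Q & V -> B]. New: B.
Round 2: R7 [B & T -> M]. New: M.
Round 3: R3 [M & C -> S]; R6 [R & M -> W]. New: S, W.
Round 4: R1 [S & R -> F]. New: F.
Derived: W (round 3), F (round 4), S (round 3). H never appears in any round.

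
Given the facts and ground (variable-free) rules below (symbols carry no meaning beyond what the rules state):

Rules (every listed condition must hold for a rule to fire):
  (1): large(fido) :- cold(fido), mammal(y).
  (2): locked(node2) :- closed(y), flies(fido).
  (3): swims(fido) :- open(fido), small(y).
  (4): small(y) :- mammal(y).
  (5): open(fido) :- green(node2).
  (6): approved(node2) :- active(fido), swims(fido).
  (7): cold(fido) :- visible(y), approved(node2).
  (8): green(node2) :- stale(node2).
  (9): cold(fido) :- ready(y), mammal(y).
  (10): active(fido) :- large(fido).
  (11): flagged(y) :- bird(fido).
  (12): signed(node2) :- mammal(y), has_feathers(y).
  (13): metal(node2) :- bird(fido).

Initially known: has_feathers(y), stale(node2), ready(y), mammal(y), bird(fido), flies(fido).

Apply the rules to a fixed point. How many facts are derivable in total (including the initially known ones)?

17

Round 1 fires (4), (8), (9), (11), (12), (13), giving small(y), green(node2), cold(fido), flagged(y), signed(node2), metal(node2).
Round 2 fires (1), (5), giving large(fido), open(fido).
Round 3 fires (3), (10), giving swims(fido), active(fido).
Round 4 fires (6), giving approved(node2).
Closure: {active(fido), approved(node2), bird(fido), cold(fido), flagged(y), flies(fido), green(node2), has_feathers(y), large(fido), mammal(y), metal(node2), open(fido), ready(y), signed(node2), small(y), stale(node2), swims(fido)} — 17 facts.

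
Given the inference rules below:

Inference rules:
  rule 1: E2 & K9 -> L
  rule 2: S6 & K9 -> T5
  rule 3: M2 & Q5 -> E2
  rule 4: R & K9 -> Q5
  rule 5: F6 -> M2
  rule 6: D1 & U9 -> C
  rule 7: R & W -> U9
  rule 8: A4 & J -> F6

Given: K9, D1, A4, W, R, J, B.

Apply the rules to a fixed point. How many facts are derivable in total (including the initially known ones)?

14

[1] rule 4 [R & K9 -> Q5]; rule 7 [R & W -> U9]; rule 8 [A4 & J -> F6]. ⇒ new: Q5, U9, F6.
[2] rule 5 [F6 -> M2]; rule 6 [D1 & U9 -> C]. ⇒ new: M2, C.
[3] rule 3 [M2 & Q5 -> E2]. ⇒ new: E2.
[4] rule 1 [E2 & K9 -> L]. ⇒ new: L.
Closure: {A4, B, C, D1, E2, F6, J, K9, L, M2, Q5, R, U9, W} — 14 facts.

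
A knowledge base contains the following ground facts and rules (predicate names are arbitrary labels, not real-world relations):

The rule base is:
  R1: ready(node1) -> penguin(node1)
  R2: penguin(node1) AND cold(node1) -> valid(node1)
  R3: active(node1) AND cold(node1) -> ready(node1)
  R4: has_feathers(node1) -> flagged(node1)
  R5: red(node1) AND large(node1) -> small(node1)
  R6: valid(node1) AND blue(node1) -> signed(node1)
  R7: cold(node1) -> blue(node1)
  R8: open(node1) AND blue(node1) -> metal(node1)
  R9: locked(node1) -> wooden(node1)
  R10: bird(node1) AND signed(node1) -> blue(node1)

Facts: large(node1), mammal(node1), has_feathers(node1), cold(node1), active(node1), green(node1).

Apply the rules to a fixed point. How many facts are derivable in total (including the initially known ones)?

12

Round 1: R3 [active(node1) AND cold(node1) -> ready(node1)]; R4 [has_feathers(node1) -> flagged(node1)]; R7 [cold(node1) -> blue(node1)]. New: ready(node1), flagged(node1), blue(node1).
Round 2: R1 [ready(node1) -> penguin(node1)]. New: penguin(node1).
Round 3: R2 [penguin(node1) AND cold(node1) -> valid(node1)]. New: valid(node1).
Round 4: R6 [valid(node1) AND blue(node1) -> signed(node1)]. New: signed(node1).
Closure: {active(node1), blue(node1), cold(node1), flagged(node1), green(node1), has_feathers(node1), large(node1), mammal(node1), penguin(node1), ready(node1), signed(node1), valid(node1)} — 12 facts.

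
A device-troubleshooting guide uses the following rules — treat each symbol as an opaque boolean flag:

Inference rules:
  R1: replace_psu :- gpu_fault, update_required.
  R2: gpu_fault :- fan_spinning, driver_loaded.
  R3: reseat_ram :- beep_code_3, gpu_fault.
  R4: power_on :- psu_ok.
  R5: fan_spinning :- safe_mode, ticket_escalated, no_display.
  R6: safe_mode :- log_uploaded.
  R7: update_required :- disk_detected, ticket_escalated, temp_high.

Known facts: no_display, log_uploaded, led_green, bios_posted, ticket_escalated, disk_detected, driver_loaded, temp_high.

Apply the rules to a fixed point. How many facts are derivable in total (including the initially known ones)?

[1] R6 [safe_mode :- log_uploaded.]; R7 [update_required :- disk_detected, ticket_escalated, temp_high.]. ⇒ new: safe_mode, update_required.
[2] R5 [fan_spinning :- safe_mode, ticket_escalated, no_display.]. ⇒ new: fan_spinning.
[3] R2 [gpu_fault :- fan_spinning, driver_loaded.]. ⇒ new: gpu_fault.
[4] R1 [replace_psu :- gpu_fault, update_required.]. ⇒ new: replace_psu.
Closure: {bios_posted, disk_detected, driver_loaded, fan_spinning, gpu_fault, led_green, log_uploaded, no_display, replace_psu, safe_mode, temp_high, ticket_escalated, update_required} — 13 facts.

13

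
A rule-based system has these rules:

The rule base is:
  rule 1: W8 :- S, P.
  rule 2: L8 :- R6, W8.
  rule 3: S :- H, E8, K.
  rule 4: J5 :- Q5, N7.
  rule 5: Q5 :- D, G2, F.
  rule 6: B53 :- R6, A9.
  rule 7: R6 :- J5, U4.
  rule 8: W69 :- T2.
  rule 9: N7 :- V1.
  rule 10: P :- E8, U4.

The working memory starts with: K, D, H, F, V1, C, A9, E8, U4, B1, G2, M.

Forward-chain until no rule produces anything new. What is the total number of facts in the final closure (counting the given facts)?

21

[1] rule 3 [S :- H, E8, K.]; rule 5 [Q5 :- D, G2, F.]; rule 9 [N7 :- V1.]; rule 10 [P :- E8, U4.]. ⇒ new: S, Q5, N7, P.
[2] rule 1 [W8 :- S, P.]; rule 4 [J5 :- Q5, N7.]. ⇒ new: W8, J5.
[3] rule 7 [R6 :- J5, U4.]. ⇒ new: R6.
[4] rule 2 [L8 :- R6, W8.]; rule 6 [B53 :- R6, A9.]. ⇒ new: L8, B53.
Closure: {A9, B1, B53, C, D, E8, F, G2, H, J5, K, L8, M, N7, P, Q5, R6, S, U4, V1, W8} — 21 facts.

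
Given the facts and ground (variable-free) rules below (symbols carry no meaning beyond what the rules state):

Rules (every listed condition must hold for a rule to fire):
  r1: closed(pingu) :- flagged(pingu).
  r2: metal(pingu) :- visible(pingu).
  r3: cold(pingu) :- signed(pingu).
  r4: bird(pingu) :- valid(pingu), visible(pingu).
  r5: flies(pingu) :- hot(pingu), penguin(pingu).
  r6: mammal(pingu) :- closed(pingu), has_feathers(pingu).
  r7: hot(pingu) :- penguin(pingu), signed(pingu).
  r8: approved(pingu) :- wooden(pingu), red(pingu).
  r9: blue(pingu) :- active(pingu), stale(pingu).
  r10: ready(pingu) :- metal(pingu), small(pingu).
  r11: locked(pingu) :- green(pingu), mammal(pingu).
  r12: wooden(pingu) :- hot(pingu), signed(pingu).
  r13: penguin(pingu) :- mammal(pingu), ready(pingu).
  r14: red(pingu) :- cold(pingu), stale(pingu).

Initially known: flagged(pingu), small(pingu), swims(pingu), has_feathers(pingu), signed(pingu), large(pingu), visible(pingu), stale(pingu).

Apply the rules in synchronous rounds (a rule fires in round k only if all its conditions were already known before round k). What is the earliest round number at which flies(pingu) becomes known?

[1] r1 [closed(pingu) :- flagged(pingu).]; r2 [metal(pingu) :- visible(pingu).]; r3 [cold(pingu) :- signed(pingu).]. ⇒ new: closed(pingu), metal(pingu), cold(pingu).
[2] r6 [mammal(pingu) :- closed(pingu), has_feathers(pingu).]; r10 [ready(pingu) :- metal(pingu), small(pingu).]; r14 [red(pingu) :- cold(pingu), stale(pingu).]. ⇒ new: mammal(pingu), ready(pingu), red(pingu).
[3] r13 [penguin(pingu) :- mammal(pingu), ready(pingu).]. ⇒ new: penguin(pingu).
[4] r7 [hot(pingu) :- penguin(pingu), signed(pingu).]. ⇒ new: hot(pingu).
[5] r5 [flies(pingu) :- hot(pingu), penguin(pingu).]; r12 [wooden(pingu) :- hot(pingu), signed(pingu).]. ⇒ new: flies(pingu), wooden(pingu).
flies(pingu) first appears in round 5.

5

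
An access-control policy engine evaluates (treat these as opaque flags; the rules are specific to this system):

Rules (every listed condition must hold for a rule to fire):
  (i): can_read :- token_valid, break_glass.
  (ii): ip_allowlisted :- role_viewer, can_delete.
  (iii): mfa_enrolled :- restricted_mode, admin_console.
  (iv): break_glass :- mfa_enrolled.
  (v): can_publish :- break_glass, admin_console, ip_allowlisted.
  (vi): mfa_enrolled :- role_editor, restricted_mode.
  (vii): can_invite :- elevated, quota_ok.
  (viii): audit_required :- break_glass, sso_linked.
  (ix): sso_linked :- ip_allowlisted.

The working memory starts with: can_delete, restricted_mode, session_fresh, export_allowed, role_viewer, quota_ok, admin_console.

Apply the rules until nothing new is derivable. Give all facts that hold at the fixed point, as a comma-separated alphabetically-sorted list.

admin_console, audit_required, break_glass, can_delete, can_publish, export_allowed, ip_allowlisted, mfa_enrolled, quota_ok, restricted_mode, role_viewer, session_fresh, sso_linked

Round 1: (ii) [ip_allowlisted :- role_viewer, can_delete.]; (iii) [mfa_enrolled :- restricted_mode, admin_console.]. Adds ip_allowlisted, mfa_enrolled.
Round 2: (iv) [break_glass :- mfa_enrolled.]; (ix) [sso_linked :- ip_allowlisted.]. Adds break_glass, sso_linked.
Round 3: (v) [can_publish :- break_glass, admin_console, ip_allowlisted.]; (viii) [audit_required :- break_glass, sso_linked.]. Adds can_publish, audit_required.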